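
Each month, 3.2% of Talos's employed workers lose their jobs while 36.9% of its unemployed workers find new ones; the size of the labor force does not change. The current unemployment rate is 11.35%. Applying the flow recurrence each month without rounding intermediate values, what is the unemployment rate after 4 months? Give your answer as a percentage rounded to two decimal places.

With a fixed labor force, u_{t+1} = u_t + s·(1−u_t) − f·u_t = u_t·(1−s−f) + s.
Here 1−s−f = 0.599 and s = 0.032.
u_1 = 0.113500 × 0.599 + 0.032 = 0.099987.
u_2 = 0.099987 × 0.599 + 0.032 = 0.091892.
u_3 = 0.091892 × 0.599 + 0.032 = 0.087043.
u_4 = 0.087043 × 0.599 + 0.032 = 0.084139.

Unemployment rate after four months ≈ 8.41%.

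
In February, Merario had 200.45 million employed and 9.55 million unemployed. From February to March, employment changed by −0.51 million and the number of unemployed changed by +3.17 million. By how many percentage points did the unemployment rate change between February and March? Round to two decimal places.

The unemployment rate changed by +1.43 percentage points.

February: labor force = 200.45 + 9.55 = 210.00; u = 9.55/210.00 = 4.55%.
March: labor force = 199.94 + 12.72 = 212.66; u = 12.72/212.66 = 5.98%.
Change = 5.98% − 4.55% = +1.43 pp.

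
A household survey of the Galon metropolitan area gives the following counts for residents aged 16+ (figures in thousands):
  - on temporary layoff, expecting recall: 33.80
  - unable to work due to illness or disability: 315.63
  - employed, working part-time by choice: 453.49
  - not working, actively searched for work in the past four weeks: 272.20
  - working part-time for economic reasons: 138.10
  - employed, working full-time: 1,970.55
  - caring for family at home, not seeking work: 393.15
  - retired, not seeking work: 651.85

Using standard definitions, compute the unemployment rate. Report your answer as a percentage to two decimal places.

Employed = 453.49 + 138.10 + 1,970.55 = 2,562.14 thousand (anyone who worked, including part-time for economic reasons, counts as employed).
Unemployed = 33.80 + 272.20 = 306.00 thousand (jobless and actively searching, or on temporary layoff).
Labor force = 2,562.14 + 306.00 = 2,868.14 thousand.
Unemployment rate = 306.00 / 2,868.14 = 10.67%.

Unemployment rate ≈ 10.67%.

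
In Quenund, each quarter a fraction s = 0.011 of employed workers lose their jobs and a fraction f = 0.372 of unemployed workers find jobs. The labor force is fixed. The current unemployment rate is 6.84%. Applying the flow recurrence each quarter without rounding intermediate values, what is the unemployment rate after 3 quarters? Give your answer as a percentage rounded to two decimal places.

With a fixed labor force, u_{t+1} = u_t + s·(1−u_t) − f·u_t = u_t·(1−s−f) + s.
Here 1−s−f = 0.617 and s = 0.011.
u_1 = 0.068400 × 0.617 + 0.011 = 0.053203.
u_2 = 0.053203 × 0.617 + 0.011 = 0.043826.
u_3 = 0.043826 × 0.617 + 0.011 = 0.038041.

Unemployment rate after three quarters ≈ 3.80%.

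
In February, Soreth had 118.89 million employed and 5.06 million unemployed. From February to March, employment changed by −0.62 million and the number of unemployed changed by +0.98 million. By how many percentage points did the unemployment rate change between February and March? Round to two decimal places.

The unemployment rate changed by +0.78 percentage points.

February: labor force = 118.89 + 5.06 = 123.95; u = 5.06/123.95 = 4.08%.
March: labor force = 118.27 + 6.04 = 124.31; u = 6.04/124.31 = 4.86%.
Change = 4.86% − 4.08% = +0.78 pp.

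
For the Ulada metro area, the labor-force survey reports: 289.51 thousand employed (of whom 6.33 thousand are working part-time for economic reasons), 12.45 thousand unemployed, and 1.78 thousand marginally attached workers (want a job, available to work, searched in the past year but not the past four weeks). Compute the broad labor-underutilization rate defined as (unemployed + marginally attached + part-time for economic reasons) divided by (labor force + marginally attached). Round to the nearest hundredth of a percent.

Labor force = 289.51 + 12.45 = 301.96 thousand.
Numerator = 12.45 + 1.78 + 6.33 = 20.56 thousand.
Denominator = 301.96 + 1.78 = 303.74 thousand.
Broad rate = 20.56 / 303.74 = 6.77%.

Broad underutilization rate ≈ 6.77%.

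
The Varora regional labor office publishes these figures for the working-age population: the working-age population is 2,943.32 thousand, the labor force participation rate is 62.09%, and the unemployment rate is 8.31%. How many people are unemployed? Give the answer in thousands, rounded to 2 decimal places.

About 151.87 thousand are unemployed.

Labor force = 0.6209 × 2,943.32 = 1,827.51 thousand.
Unemployed = 0.0831 × 1,827.51 ≈ 151.87 thousand.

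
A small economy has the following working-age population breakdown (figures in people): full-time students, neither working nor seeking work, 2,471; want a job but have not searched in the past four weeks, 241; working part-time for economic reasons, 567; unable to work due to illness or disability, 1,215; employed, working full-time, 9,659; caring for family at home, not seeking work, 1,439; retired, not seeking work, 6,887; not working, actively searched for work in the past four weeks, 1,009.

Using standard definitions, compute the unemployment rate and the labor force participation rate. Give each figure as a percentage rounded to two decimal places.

Employed = 567 + 9,659 = 10,226 (anyone who worked, including part-time for economic reasons, counts as employed).
Unemployed = 1,009.
Labor force = 10,226 + 1,009 = 11,235.
Not in labor force = 2,471 + 241 + 1,215 + 1,439 + 6,887 = 12,253 (those not working and not actively searching are outside the labor force — including those who want a job but have given up searching).
Civilian working-age population = 11,235 + 12,253 = 23,488.
Unemployment rate = 1,009 / 11,235 = 8.98%.
Labor force participation rate = 11,235 / 23,488 = 47.83%.

Unemployment rate ≈ 8.98%; labor force participation rate ≈ 47.83%.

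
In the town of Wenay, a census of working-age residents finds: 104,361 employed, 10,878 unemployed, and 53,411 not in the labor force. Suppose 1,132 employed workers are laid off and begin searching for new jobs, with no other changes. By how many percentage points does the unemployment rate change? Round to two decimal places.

The unemployment rate changes by +0.98 percentage points.

Initially, labor force = 104,361 + 10,878 = 115,239, so u = 10,878/115,239 = 9.44%.
After the change, employed falls and unemployed rises by 1,132; labor force unchanged → E = 103,229, U = 12,010, labor force = 115,239.
New unemployment rate = 12,010 / 115,239 = 10.42%.
Change = 10.42% − 9.44% = +0.98 percentage points.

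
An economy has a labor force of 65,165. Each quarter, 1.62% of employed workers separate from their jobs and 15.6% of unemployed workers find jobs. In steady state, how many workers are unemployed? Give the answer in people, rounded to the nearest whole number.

Steady-state unemployment rate u* = s/(s+f) = 1.62/(1.62+15.6) = 0.094077.
Unemployed = u* × labor force = 0.094077 × 65,165 ≈ 6,131.

About 6,131 are unemployed in steady state.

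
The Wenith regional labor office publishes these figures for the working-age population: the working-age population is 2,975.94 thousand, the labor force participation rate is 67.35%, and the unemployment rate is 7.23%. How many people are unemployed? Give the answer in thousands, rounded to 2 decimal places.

About 144.91 thousand are unemployed.

Labor force = 0.6735 × 2,975.94 = 2,004.30 thousand.
Unemployed = 0.0723 × 2,004.30 ≈ 144.91 thousand.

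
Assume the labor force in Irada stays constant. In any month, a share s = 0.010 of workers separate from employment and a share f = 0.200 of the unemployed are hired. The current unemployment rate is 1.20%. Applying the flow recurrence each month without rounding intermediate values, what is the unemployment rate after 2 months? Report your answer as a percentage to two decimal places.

Unemployment rate after two months ≈ 2.54%.

With a fixed labor force, u_{t+1} = u_t + s·(1−u_t) − f·u_t = u_t·(1−s−f) + s.
Here 1−s−f = 0.790 and s = 0.010.
u_1 = 0.012000 × 0.790 + 0.010 = 0.019480.
u_2 = 0.019480 × 0.790 + 0.010 = 0.025389.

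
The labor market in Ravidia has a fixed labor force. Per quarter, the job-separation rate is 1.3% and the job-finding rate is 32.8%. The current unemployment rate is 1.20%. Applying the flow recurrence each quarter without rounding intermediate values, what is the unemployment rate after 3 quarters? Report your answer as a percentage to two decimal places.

Unemployment rate after three quarters ≈ 3.06%.

With a fixed labor force, u_{t+1} = u_t + s·(1−u_t) − f·u_t = u_t·(1−s−f) + s.
Here 1−s−f = 0.659 and s = 0.013.
u_1 = 0.012000 × 0.659 + 0.013 = 0.020908.
u_2 = 0.020908 × 0.659 + 0.013 = 0.026778.
u_3 = 0.026778 × 0.659 + 0.013 = 0.030647.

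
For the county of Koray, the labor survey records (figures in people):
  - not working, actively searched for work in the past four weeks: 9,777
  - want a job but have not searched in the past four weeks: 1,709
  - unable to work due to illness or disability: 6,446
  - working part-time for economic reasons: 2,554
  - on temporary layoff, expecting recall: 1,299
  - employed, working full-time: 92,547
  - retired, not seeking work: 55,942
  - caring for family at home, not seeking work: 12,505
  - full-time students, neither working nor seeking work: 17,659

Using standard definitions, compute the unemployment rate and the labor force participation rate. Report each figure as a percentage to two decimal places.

Unemployment rate ≈ 10.43%; labor force participation rate ≈ 52.97%.

Employed = 2,554 + 92,547 = 95,101 (anyone who worked, including part-time for economic reasons, counts as employed).
Unemployed = 9,777 + 1,299 = 11,076 (jobless and actively searching, or on temporary layoff).
Labor force = 95,101 + 11,076 = 106,177.
Not in labor force = 1,709 + 6,446 + 55,942 + 12,505 + 17,659 = 94,261 (those not working and not actively searching are outside the labor force — including those who want a job but have given up searching).
Civilian working-age population = 106,177 + 94,261 = 200,438.
Unemployment rate = 11,076 / 106,177 = 10.43%.
Labor force participation rate = 106,177 / 200,438 = 52.97%.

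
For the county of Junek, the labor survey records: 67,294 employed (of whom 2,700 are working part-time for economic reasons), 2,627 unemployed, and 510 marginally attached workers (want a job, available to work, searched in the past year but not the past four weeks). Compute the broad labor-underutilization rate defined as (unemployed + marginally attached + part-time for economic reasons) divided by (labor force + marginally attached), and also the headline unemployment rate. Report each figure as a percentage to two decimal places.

Labor force = 67,294 + 2,627 = 69,921.
Numerator = 2,627 + 510 + 2,700 = 5,837.
Denominator = 69,921 + 510 = 70,431.
Broad rate = 5,837 / 70,431 = 8.29%.
Headline unemployment rate = 2,627 / 69,921 = 3.76%.

Broad underutilization rate ≈ 8.29%; headline unemployment rate ≈ 3.76%.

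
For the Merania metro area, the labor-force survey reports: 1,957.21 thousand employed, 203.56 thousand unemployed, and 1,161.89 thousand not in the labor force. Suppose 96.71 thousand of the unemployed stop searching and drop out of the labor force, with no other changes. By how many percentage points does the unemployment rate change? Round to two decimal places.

The unemployment rate changes by −4.24 percentage points.

Initially, labor force = 1,957.21 + 203.56 = 2,160.77 thousand, so u = 203.56/2,160.77 = 9.42%.
After the change, unemployed and labor force both fall by 96.71 → E = 1,957.21, U = 106.85, labor force = 2,064.06 thousand.
New unemployment rate = 106.85 / 2,064.06 = 5.18%.
Change = 5.18% − 9.42% = −4.24 percentage points.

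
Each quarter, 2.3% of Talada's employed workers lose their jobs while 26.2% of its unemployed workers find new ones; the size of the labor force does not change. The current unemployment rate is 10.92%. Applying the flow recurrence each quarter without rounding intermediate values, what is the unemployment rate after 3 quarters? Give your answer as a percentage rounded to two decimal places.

Unemployment rate after three quarters ≈ 9.11%.

With a fixed labor force, u_{t+1} = u_t + s·(1−u_t) − f·u_t = u_t·(1−s−f) + s.
Here 1−s−f = 0.715 and s = 0.023.
u_1 = 0.109200 × 0.715 + 0.023 = 0.101078.
u_2 = 0.101078 × 0.715 + 0.023 = 0.095271.
u_3 = 0.095271 × 0.715 + 0.023 = 0.091119.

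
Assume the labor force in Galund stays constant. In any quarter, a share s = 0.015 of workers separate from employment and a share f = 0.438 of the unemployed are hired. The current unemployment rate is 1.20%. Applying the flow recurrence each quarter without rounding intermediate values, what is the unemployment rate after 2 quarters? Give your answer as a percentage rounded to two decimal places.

Unemployment rate after two quarters ≈ 2.68%.

With a fixed labor force, u_{t+1} = u_t + s·(1−u_t) − f·u_t = u_t·(1−s−f) + s.
Here 1−s−f = 0.547 and s = 0.015.
u_1 = 0.012000 × 0.547 + 0.015 = 0.021564.
u_2 = 0.021564 × 0.547 + 0.015 = 0.026796.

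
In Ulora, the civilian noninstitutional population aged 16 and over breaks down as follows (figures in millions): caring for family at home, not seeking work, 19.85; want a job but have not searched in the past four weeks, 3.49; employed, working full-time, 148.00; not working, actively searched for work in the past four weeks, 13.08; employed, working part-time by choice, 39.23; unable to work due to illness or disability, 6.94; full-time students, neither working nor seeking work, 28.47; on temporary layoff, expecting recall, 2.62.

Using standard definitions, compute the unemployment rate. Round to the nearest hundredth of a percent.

Employed = 148.00 + 39.23 = 187.23 million.
Unemployed = 13.08 + 2.62 = 15.70 million (jobless and actively searching, or on temporary layoff).
Labor force = 187.23 + 15.70 = 202.93 million.
Unemployment rate = 15.70 / 202.93 = 7.74%.

Unemployment rate ≈ 7.74%.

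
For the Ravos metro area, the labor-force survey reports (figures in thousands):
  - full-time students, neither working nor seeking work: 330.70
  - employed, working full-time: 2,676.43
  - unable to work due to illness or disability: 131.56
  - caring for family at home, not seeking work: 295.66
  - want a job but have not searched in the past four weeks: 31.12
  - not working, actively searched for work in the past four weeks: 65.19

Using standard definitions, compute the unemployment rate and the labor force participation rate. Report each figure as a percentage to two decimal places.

Unemployment rate ≈ 2.38%; labor force participation rate ≈ 77.65%.

Employed = 2,676.43 thousand.
Unemployed = 65.19 thousand.
Labor force = 2,676.43 + 65.19 = 2,741.62 thousand.
Not in labor force = 330.70 + 131.56 + 295.66 + 31.12 = 789.04 thousand (those not working and not actively searching are outside the labor force — including those who want a job but have given up searching).
Civilian working-age population = 2,741.62 + 789.04 = 3,530.66 thousand.
Unemployment rate = 65.19 / 2,741.62 = 2.38%.
Labor force participation rate = 2,741.62 / 3,530.66 = 77.65%.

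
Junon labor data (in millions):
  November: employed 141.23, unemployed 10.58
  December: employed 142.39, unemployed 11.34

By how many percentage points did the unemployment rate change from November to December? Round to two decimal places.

The unemployment rate changed by +0.41 percentage points.

November: labor force = 141.23 + 10.58 = 151.81; u = 10.58/151.81 = 6.97%.
December: labor force = 142.39 + 11.34 = 153.73; u = 11.34/153.73 = 7.38%.
Change = 7.38% − 6.97% = +0.41 pp.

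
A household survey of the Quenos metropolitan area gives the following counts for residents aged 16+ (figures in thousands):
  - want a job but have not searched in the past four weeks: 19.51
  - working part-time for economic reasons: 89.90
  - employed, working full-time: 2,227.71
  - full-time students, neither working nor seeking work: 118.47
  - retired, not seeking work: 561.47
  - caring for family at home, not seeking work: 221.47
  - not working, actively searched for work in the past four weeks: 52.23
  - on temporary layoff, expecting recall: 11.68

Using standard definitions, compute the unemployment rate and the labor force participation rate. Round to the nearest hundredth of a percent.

Employed = 89.90 + 2,227.71 = 2,317.61 thousand (anyone who worked, including part-time for economic reasons, counts as employed).
Unemployed = 52.23 + 11.68 = 63.91 thousand (jobless and actively searching, or on temporary layoff).
Labor force = 2,317.61 + 63.91 = 2,381.52 thousand.
Not in labor force = 19.51 + 118.47 + 561.47 + 221.47 = 920.92 thousand (those not working and not actively searching are outside the labor force — including those who want a job but have given up searching).
Civilian working-age population = 2,381.52 + 920.92 = 3,302.44 thousand.
Unemployment rate = 63.91 / 2,381.52 = 2.68%.
Labor force participation rate = 2,381.52 / 3,302.44 = 72.11%.

Unemployment rate ≈ 2.68%; labor force participation rate ≈ 72.11%.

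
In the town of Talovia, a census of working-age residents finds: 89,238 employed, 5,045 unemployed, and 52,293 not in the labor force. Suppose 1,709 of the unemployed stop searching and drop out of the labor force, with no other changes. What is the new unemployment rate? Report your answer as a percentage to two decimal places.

New unemployment rate ≈ 3.60%.

Initially, labor force = 89,238 + 5,045 = 94,283, so u = 5,045/94,283 = 5.35%.
After the change, unemployed and labor force both fall by 1,709 → E = 89,238, U = 3,336, labor force = 92,574.
New unemployment rate = 3,336 / 92,574 = 3.60%.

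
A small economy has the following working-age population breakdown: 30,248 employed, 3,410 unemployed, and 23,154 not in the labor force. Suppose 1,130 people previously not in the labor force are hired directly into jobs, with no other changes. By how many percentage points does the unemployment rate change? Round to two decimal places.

Initially, labor force = 30,248 + 3,410 = 33,658, so u = 3,410/33,658 = 10.13%.
After the change, employed and labor force both rise by 1,130; unemployed unchanged → E = 31,378, U = 3,410, labor force = 34,788.
New unemployment rate = 3,410 / 34,788 = 9.80%.
Change = 9.80% − 10.13% = −0.33 percentage points.

The unemployment rate changes by −0.33 percentage points.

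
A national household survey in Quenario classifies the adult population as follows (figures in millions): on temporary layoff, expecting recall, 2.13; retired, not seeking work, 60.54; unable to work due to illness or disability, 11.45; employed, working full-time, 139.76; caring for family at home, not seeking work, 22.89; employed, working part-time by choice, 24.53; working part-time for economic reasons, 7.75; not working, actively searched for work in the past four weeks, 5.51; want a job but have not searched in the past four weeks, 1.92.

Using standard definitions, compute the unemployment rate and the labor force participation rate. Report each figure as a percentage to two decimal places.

Employed = 139.76 + 24.53 + 7.75 = 172.04 million (anyone who worked, including part-time for economic reasons, counts as employed).
Unemployed = 2.13 + 5.51 = 7.64 million (jobless and actively searching, or on temporary layoff).
Labor force = 172.04 + 7.64 = 179.68 million.
Not in labor force = 60.54 + 11.45 + 22.89 + 1.92 = 96.80 million (those not working and not actively searching are outside the labor force — including those who want a job but have given up searching).
Civilian working-age population = 179.68 + 96.80 = 276.48 million.
Unemployment rate = 7.64 / 179.68 = 4.25%.
Labor force participation rate = 179.68 / 276.48 = 64.99%.

Unemployment rate ≈ 4.25%; labor force participation rate ≈ 64.99%.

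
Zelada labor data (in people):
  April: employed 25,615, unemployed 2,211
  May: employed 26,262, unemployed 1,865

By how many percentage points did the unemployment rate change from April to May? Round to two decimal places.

April: labor force = 25,615 + 2,211 = 27,826; u = 2,211/27,826 = 7.95%.
May: labor force = 26,262 + 1,865 = 28,127; u = 1,865/28,127 = 6.63%.
Change = 6.63% − 7.95% = −1.32 pp.

The unemployment rate changed by −1.32 percentage points.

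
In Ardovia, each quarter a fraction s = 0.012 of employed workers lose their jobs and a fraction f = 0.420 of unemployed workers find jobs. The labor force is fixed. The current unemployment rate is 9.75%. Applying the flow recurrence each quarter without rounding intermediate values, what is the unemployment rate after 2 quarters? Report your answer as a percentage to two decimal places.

With a fixed labor force, u_{t+1} = u_t + s·(1−u_t) − f·u_t = u_t·(1−s−f) + s.
Here 1−s−f = 0.568 and s = 0.012.
u_1 = 0.097500 × 0.568 + 0.012 = 0.067380.
u_2 = 0.067380 × 0.568 + 0.012 = 0.050272.

Unemployment rate after two quarters ≈ 5.03%.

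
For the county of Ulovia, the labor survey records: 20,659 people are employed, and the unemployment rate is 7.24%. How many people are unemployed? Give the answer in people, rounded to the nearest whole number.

About 1,612 are unemployed.

Let U be the number unemployed. The labor force is E + U, and U/(E+U) = 0.0724.
So U = 0.0724 × 20,659 / (1 − 0.0724) = 1495.71 / 0.9276 ≈ 1,612.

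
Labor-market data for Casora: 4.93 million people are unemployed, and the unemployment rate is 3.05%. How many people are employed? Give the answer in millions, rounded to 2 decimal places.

Labor force = U / u = 4.93 / 0.0305 ≈ 161.64 million.
Employed = labor force − unemployed = 161.64 − 4.93 = 156.71 million.

About 156.71 million are employed.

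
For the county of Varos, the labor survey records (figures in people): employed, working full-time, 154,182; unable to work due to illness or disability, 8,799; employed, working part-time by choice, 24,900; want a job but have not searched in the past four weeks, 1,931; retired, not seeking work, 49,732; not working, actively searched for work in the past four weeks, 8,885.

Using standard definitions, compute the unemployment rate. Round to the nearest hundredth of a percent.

Unemployment rate ≈ 4.73%.

Employed = 154,182 + 24,900 = 179,082.
Unemployed = 8,885.
Labor force = 179,082 + 8,885 = 187,967.
Unemployment rate = 8,885 / 187,967 = 4.73%.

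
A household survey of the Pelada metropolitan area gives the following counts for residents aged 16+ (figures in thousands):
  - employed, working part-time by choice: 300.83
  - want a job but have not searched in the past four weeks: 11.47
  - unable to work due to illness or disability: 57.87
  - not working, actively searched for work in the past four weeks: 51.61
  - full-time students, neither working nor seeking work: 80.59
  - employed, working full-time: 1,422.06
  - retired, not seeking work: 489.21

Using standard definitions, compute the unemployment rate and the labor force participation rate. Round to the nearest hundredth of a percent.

Employed = 300.83 + 1,422.06 = 1,722.89 thousand.
Unemployed = 51.61 thousand.
Labor force = 1,722.89 + 51.61 = 1,774.50 thousand.
Not in labor force = 11.47 + 57.87 + 80.59 + 489.21 = 639.14 thousand (those not working and not actively searching are outside the labor force — including those who want a job but have given up searching).
Civilian working-age population = 1,774.50 + 639.14 = 2,413.64 thousand.
Unemployment rate = 51.61 / 1,774.50 = 2.91%.
Labor force participation rate = 1,774.50 / 2,413.64 = 73.52%.

Unemployment rate ≈ 2.91%; labor force participation rate ≈ 73.52%.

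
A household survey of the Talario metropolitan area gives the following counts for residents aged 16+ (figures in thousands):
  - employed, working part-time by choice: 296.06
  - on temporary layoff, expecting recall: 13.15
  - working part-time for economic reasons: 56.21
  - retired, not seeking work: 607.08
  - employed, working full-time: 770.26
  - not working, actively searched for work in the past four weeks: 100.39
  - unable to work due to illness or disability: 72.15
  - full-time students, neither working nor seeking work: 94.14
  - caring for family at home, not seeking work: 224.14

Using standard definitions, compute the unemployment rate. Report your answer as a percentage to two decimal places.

Employed = 296.06 + 56.21 + 770.26 = 1,122.53 thousand (anyone who worked, including part-time for economic reasons, counts as employed).
Unemployed = 13.15 + 100.39 = 113.54 thousand (jobless and actively searching, or on temporary layoff).
Labor force = 1,122.53 + 113.54 = 1,236.07 thousand.
Unemployment rate = 113.54 / 1,236.07 = 9.19%.

Unemployment rate ≈ 9.19%.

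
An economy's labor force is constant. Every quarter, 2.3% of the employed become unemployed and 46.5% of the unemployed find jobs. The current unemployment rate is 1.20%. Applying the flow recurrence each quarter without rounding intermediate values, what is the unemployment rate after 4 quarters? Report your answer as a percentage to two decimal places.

Unemployment rate after four quarters ≈ 4.47%.

With a fixed labor force, u_{t+1} = u_t + s·(1−u_t) − f·u_t = u_t·(1−s−f) + s.
Here 1−s−f = 0.512 and s = 0.023.
u_1 = 0.012000 × 0.512 + 0.023 = 0.029144.
u_2 = 0.029144 × 0.512 + 0.023 = 0.037922.
u_3 = 0.037922 × 0.512 + 0.023 = 0.042416.
u_4 = 0.042416 × 0.512 + 0.023 = 0.044717.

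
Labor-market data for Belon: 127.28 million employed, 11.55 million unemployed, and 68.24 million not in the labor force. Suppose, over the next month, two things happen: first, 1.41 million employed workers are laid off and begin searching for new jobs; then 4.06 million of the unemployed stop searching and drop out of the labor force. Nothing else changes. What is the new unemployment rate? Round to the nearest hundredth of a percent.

New unemployment rate ≈ 6.60%.

Initially, labor force = 127.28 + 11.55 = 138.83 million, so u = 11.55/138.83 = 8.32%.
After the first change, employed falls and unemployed rises by 1.41; labor force unchanged → E = 125.87, U = 12.96, labor force = 138.83 million.
After the second change, unemployed and labor force both fall by 4.06 → E = 125.87, U = 8.90, labor force = 134.77 million.
New unemployment rate = 8.90 / 134.77 = 6.60%.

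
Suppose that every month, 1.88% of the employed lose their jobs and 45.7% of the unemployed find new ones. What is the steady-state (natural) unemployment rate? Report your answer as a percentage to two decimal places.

Steady-state unemployment rate ≈ 3.95%.

At steady state the flows balance: s·E = f·U, so U/(E+U) = s/(s+f).
u* = 1.88 / (1.88 + 45.7) = 1.88 / 47.58 = 3.95%.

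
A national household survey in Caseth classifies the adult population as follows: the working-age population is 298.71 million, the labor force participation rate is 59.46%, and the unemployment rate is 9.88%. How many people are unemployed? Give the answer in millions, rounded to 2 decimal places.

About 17.55 million are unemployed.

Labor force = 0.5946 × 298.71 = 177.61 million.
Unemployed = 0.0988 × 177.61 ≈ 17.55 million.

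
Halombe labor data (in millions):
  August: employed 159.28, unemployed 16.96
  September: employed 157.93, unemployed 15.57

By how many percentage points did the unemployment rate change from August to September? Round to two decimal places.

August: labor force = 159.28 + 16.96 = 176.24; u = 16.96/176.24 = 9.62%.
September: labor force = 157.93 + 15.57 = 173.50; u = 15.57/173.50 = 8.97%.
Change = 8.97% − 9.62% = −0.65 pp.

The unemployment rate changed by −0.65 percentage points.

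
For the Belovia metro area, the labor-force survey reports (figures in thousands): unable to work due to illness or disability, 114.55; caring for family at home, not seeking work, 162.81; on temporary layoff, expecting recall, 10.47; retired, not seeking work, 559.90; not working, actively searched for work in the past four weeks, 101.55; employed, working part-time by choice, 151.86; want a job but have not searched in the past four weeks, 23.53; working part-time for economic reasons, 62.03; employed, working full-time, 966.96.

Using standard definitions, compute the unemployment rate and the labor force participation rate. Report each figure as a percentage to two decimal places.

Unemployment rate ≈ 8.66%; labor force participation rate ≈ 60.03%.

Employed = 151.86 + 62.03 + 966.96 = 1,180.85 thousand (anyone who worked, including part-time for economic reasons, counts as employed).
Unemployed = 10.47 + 101.55 = 112.02 thousand (jobless and actively searching, or on temporary layoff).
Labor force = 1,180.85 + 112.02 = 1,292.87 thousand.
Not in labor force = 114.55 + 162.81 + 559.90 + 23.53 = 860.79 thousand (those not working and not actively searching are outside the labor force — including those who want a job but have given up searching).
Civilian working-age population = 1,292.87 + 860.79 = 2,153.66 thousand.
Unemployment rate = 112.02 / 1,292.87 = 8.66%.
Labor force participation rate = 1,292.87 / 2,153.66 = 60.03%.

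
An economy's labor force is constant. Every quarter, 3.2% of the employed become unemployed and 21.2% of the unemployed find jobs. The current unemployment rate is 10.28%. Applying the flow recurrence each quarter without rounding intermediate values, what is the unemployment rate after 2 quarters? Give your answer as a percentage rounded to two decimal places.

With a fixed labor force, u_{t+1} = u_t + s·(1−u_t) − f·u_t = u_t·(1−s−f) + s.
Here 1−s−f = 0.756 and s = 0.032.
u_1 = 0.102800 × 0.756 + 0.032 = 0.109717.
u_2 = 0.109717 × 0.756 + 0.032 = 0.114946.

Unemployment rate after two quarters ≈ 11.49%.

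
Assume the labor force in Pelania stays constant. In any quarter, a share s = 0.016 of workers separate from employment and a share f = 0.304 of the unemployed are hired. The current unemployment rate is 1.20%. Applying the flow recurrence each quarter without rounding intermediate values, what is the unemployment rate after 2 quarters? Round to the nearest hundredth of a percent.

With a fixed labor force, u_{t+1} = u_t + s·(1−u_t) − f·u_t = u_t·(1−s−f) + s.
Here 1−s−f = 0.680 and s = 0.016.
u_1 = 0.012000 × 0.680 + 0.016 = 0.024160.
u_2 = 0.024160 × 0.680 + 0.016 = 0.032429.

Unemployment rate after two quarters ≈ 3.24%.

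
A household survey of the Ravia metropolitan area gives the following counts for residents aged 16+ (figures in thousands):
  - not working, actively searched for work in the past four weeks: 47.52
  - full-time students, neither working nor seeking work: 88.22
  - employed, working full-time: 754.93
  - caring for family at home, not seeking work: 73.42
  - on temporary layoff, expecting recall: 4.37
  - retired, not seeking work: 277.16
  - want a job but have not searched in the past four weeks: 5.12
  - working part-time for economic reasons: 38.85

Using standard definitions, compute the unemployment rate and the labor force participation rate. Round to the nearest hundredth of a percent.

Employed = 754.93 + 38.85 = 793.78 thousand (anyone who worked, including part-time for economic reasons, counts as employed).
Unemployed = 47.52 + 4.37 = 51.89 thousand (jobless and actively searching, or on temporary layoff).
Labor force = 793.78 + 51.89 = 845.67 thousand.
Not in labor force = 88.22 + 73.42 + 277.16 + 5.12 = 443.92 thousand (those not working and not actively searching are outside the labor force — including those who want a job but have given up searching).
Civilian working-age population = 845.67 + 443.92 = 1,289.59 thousand.
Unemployment rate = 51.89 / 845.67 = 6.14%.
Labor force participation rate = 845.67 / 1,289.59 = 65.58%.

Unemployment rate ≈ 6.14%; labor force participation rate ≈ 65.58%.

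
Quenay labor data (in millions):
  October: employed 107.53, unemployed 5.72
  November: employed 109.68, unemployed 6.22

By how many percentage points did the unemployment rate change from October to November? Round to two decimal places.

The unemployment rate changed by +0.32 percentage points.

October: labor force = 107.53 + 5.72 = 113.25; u = 5.72/113.25 = 5.05%.
November: labor force = 109.68 + 6.22 = 115.90; u = 6.22/115.90 = 5.37%.
Change = 5.37% − 5.05% = +0.32 pp.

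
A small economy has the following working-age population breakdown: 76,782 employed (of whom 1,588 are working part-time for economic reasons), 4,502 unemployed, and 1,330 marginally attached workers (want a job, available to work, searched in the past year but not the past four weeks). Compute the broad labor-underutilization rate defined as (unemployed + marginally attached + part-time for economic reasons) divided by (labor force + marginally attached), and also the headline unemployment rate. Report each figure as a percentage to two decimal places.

Broad underutilization rate ≈ 8.98%; headline unemployment rate ≈ 5.54%.

Labor force = 76,782 + 4,502 = 81,284.
Numerator = 4,502 + 1,330 + 1,588 = 7,420.
Denominator = 81,284 + 1,330 = 82,614.
Broad rate = 7,420 / 82,614 = 8.98%.
Headline unemployment rate = 4,502 / 81,284 = 5.54%.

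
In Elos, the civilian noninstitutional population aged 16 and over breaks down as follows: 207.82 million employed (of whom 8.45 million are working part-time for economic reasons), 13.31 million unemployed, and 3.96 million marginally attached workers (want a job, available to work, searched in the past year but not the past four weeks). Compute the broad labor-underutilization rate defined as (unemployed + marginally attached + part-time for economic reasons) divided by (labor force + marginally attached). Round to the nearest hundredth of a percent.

Labor force = 207.82 + 13.31 = 221.13 million.
Numerator = 13.31 + 3.96 + 8.45 = 25.72 million.
Denominator = 221.13 + 3.96 = 225.09 million.
Broad rate = 25.72 / 225.09 = 11.43%.

Broad underutilization rate ≈ 11.43%.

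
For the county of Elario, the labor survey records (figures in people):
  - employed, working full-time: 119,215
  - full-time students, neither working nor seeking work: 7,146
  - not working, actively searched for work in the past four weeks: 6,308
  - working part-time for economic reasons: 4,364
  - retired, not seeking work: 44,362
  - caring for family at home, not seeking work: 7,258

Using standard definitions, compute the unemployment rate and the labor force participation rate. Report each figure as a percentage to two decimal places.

Unemployment rate ≈ 4.86%; labor force participation rate ≈ 68.85%.

Employed = 119,215 + 4,364 = 123,579 (anyone who worked, including part-time for economic reasons, counts as employed).
Unemployed = 6,308.
Labor force = 123,579 + 6,308 = 129,887.
Not in labor force = 7,146 + 44,362 + 7,258 = 58,766 (those not working and not actively searching are outside the labor force).
Civilian working-age population = 129,887 + 58,766 = 188,653.
Unemployment rate = 6,308 / 129,887 = 4.86%.
Labor force participation rate = 129,887 / 188,653 = 68.85%.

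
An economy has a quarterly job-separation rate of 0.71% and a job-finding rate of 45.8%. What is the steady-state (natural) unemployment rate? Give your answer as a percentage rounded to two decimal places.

Steady-state unemployment rate ≈ 1.53%.

At steady state the flows balance: s·E = f·U, so U/(E+U) = s/(s+f).
u* = 0.71 / (0.71 + 45.8) = 0.71 / 46.51 = 1.53%.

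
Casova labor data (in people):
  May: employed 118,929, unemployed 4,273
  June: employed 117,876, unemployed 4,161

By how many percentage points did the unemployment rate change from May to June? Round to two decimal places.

May: labor force = 118,929 + 4,273 = 123,202; u = 4,273/123,202 = 3.47%.
June: labor force = 117,876 + 4,161 = 122,037; u = 4,161/122,037 = 3.41%.
Change = 3.41% − 3.47% = −0.06 pp.

The unemployment rate changed by −0.06 percentage points.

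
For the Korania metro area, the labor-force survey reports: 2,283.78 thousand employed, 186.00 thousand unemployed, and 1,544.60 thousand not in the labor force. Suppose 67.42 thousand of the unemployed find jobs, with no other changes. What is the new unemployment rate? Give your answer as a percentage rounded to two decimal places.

New unemployment rate ≈ 4.80%.

Initially, labor force = 2,283.78 + 186.00 = 2,469.78 thousand, so u = 186.00/2,469.78 = 7.53%.
After the change, unemployed falls and employed rises by 67.42; labor force unchanged → E = 2,351.20, U = 118.58, labor force = 2,469.78 thousand.
New unemployment rate = 118.58 / 2,469.78 = 4.80%.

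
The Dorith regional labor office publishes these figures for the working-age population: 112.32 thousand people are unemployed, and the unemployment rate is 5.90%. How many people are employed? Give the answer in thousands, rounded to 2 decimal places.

About 1,791.41 thousand are employed.

Labor force = U / u = 112.32 / 0.0590 ≈ 1,903.73 thousand.
Employed = labor force − unemployed = 1,903.73 − 112.32 = 1,791.41 thousand.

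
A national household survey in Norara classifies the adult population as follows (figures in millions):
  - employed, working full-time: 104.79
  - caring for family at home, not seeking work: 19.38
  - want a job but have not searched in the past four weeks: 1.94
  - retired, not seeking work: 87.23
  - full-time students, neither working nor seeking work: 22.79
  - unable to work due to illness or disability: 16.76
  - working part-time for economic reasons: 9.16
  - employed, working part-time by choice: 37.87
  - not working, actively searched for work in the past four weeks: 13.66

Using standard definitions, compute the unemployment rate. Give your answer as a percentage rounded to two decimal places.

Employed = 104.79 + 9.16 + 37.87 = 151.82 million (anyone who worked, including part-time for economic reasons, counts as employed).
Unemployed = 13.66 million.
Labor force = 151.82 + 13.66 = 165.48 million.
Unemployment rate = 13.66 / 165.48 = 8.25%.

Unemployment rate ≈ 8.25%.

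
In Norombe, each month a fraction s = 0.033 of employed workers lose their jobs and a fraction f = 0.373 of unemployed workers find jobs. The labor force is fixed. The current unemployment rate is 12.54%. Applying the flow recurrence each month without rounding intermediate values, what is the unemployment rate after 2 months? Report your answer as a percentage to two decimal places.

With a fixed labor force, u_{t+1} = u_t + s·(1−u_t) − f·u_t = u_t·(1−s−f) + s.
Here 1−s−f = 0.594 and s = 0.033.
u_1 = 0.125400 × 0.594 + 0.033 = 0.107488.
u_2 = 0.107488 × 0.594 + 0.033 = 0.096848.

Unemployment rate after two months ≈ 9.68%.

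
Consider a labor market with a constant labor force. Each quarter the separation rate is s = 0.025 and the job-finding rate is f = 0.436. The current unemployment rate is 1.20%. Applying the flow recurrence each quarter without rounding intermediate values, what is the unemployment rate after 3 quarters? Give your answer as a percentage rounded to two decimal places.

With a fixed labor force, u_{t+1} = u_t + s·(1−u_t) − f·u_t = u_t·(1−s−f) + s.
Here 1−s−f = 0.539 and s = 0.025.
u_1 = 0.012000 × 0.539 + 0.025 = 0.031468.
u_2 = 0.031468 × 0.539 + 0.025 = 0.041961.
u_3 = 0.041961 × 0.539 + 0.025 = 0.047617.

Unemployment rate after three quarters ≈ 4.76%.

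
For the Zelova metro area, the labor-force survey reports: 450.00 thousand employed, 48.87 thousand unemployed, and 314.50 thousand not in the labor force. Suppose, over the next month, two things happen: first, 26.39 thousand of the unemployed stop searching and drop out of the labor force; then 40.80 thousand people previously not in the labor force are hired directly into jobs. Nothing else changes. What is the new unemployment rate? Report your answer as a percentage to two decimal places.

New unemployment rate ≈ 4.38%.

Initially, labor force = 450.00 + 48.87 = 498.87 thousand, so u = 48.87/498.87 = 9.80%.
After the first change, unemployed and labor force both fall by 26.39 → E = 450.00, U = 22.48, labor force = 472.48 thousand.
After the second change, employed and labor force both rise by 40.80; unemployed unchanged → E = 490.80, U = 22.48, labor force = 513.28 thousand.
New unemployment rate = 22.48 / 513.28 = 4.38%.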